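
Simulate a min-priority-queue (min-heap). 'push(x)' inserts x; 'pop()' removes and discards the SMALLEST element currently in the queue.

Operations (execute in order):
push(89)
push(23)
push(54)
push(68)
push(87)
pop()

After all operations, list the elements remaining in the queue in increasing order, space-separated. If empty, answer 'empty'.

Answer: 54 68 87 89

Derivation:
push(89): heap contents = [89]
push(23): heap contents = [23, 89]
push(54): heap contents = [23, 54, 89]
push(68): heap contents = [23, 54, 68, 89]
push(87): heap contents = [23, 54, 68, 87, 89]
pop() → 23: heap contents = [54, 68, 87, 89]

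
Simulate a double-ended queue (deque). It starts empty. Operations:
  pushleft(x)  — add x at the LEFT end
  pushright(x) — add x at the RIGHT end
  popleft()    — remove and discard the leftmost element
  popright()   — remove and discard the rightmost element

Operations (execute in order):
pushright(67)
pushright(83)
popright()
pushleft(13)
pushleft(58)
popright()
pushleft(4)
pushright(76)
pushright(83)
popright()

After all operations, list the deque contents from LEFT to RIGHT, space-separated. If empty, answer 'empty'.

Answer: 4 58 13 76

Derivation:
pushright(67): [67]
pushright(83): [67, 83]
popright(): [67]
pushleft(13): [13, 67]
pushleft(58): [58, 13, 67]
popright(): [58, 13]
pushleft(4): [4, 58, 13]
pushright(76): [4, 58, 13, 76]
pushright(83): [4, 58, 13, 76, 83]
popright(): [4, 58, 13, 76]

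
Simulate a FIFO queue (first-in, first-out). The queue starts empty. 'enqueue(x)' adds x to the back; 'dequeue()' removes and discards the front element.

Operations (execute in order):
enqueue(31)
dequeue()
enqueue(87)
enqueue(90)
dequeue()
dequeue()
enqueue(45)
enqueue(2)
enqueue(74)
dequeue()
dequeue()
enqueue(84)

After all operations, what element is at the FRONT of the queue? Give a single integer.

enqueue(31): queue = [31]
dequeue(): queue = []
enqueue(87): queue = [87]
enqueue(90): queue = [87, 90]
dequeue(): queue = [90]
dequeue(): queue = []
enqueue(45): queue = [45]
enqueue(2): queue = [45, 2]
enqueue(74): queue = [45, 2, 74]
dequeue(): queue = [2, 74]
dequeue(): queue = [74]
enqueue(84): queue = [74, 84]

Answer: 74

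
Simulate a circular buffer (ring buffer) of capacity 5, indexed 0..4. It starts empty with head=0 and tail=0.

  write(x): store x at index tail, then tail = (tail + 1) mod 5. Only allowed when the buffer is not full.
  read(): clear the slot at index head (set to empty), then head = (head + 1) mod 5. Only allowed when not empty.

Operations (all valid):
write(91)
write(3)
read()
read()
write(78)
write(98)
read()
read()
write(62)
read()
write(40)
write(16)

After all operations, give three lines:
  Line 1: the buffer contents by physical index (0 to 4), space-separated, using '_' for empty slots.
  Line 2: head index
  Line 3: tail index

Answer: 40 16 _ _ _
0
2

Derivation:
write(91): buf=[91 _ _ _ _], head=0, tail=1, size=1
write(3): buf=[91 3 _ _ _], head=0, tail=2, size=2
read(): buf=[_ 3 _ _ _], head=1, tail=2, size=1
read(): buf=[_ _ _ _ _], head=2, tail=2, size=0
write(78): buf=[_ _ 78 _ _], head=2, tail=3, size=1
write(98): buf=[_ _ 78 98 _], head=2, tail=4, size=2
read(): buf=[_ _ _ 98 _], head=3, tail=4, size=1
read(): buf=[_ _ _ _ _], head=4, tail=4, size=0
write(62): buf=[_ _ _ _ 62], head=4, tail=0, size=1
read(): buf=[_ _ _ _ _], head=0, tail=0, size=0
write(40): buf=[40 _ _ _ _], head=0, tail=1, size=1
write(16): buf=[40 16 _ _ _], head=0, tail=2, size=2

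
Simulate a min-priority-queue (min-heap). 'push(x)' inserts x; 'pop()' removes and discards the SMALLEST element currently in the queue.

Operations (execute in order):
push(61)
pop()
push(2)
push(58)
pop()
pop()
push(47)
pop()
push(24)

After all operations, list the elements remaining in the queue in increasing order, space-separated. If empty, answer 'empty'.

Answer: 24

Derivation:
push(61): heap contents = [61]
pop() → 61: heap contents = []
push(2): heap contents = [2]
push(58): heap contents = [2, 58]
pop() → 2: heap contents = [58]
pop() → 58: heap contents = []
push(47): heap contents = [47]
pop() → 47: heap contents = []
push(24): heap contents = [24]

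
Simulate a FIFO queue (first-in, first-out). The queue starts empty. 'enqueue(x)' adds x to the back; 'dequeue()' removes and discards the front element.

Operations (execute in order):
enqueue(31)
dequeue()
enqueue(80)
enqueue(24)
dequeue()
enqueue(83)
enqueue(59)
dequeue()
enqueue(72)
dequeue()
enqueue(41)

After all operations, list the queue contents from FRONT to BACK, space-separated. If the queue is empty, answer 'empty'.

enqueue(31): [31]
dequeue(): []
enqueue(80): [80]
enqueue(24): [80, 24]
dequeue(): [24]
enqueue(83): [24, 83]
enqueue(59): [24, 83, 59]
dequeue(): [83, 59]
enqueue(72): [83, 59, 72]
dequeue(): [59, 72]
enqueue(41): [59, 72, 41]

Answer: 59 72 41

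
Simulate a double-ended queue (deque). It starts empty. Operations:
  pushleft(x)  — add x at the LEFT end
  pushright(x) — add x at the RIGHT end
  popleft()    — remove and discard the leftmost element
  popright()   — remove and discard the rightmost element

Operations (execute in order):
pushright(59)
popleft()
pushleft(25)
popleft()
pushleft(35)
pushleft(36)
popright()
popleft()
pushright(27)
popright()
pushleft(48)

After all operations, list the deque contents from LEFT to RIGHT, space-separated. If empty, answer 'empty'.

pushright(59): [59]
popleft(): []
pushleft(25): [25]
popleft(): []
pushleft(35): [35]
pushleft(36): [36, 35]
popright(): [36]
popleft(): []
pushright(27): [27]
popright(): []
pushleft(48): [48]

Answer: 48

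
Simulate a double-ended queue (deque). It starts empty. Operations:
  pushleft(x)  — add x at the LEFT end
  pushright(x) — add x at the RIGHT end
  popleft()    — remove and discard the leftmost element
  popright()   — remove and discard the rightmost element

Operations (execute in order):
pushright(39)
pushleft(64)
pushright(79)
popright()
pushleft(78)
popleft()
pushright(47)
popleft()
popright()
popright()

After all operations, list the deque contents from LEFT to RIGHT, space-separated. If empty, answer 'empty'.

Answer: empty

Derivation:
pushright(39): [39]
pushleft(64): [64, 39]
pushright(79): [64, 39, 79]
popright(): [64, 39]
pushleft(78): [78, 64, 39]
popleft(): [64, 39]
pushright(47): [64, 39, 47]
popleft(): [39, 47]
popright(): [39]
popright(): []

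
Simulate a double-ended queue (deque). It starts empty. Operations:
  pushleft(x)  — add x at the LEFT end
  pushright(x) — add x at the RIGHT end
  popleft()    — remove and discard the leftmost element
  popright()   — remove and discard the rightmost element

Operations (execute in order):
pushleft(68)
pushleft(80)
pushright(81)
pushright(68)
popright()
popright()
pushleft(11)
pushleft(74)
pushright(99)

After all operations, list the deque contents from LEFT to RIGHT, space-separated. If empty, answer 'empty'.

Answer: 74 11 80 68 99

Derivation:
pushleft(68): [68]
pushleft(80): [80, 68]
pushright(81): [80, 68, 81]
pushright(68): [80, 68, 81, 68]
popright(): [80, 68, 81]
popright(): [80, 68]
pushleft(11): [11, 80, 68]
pushleft(74): [74, 11, 80, 68]
pushright(99): [74, 11, 80, 68, 99]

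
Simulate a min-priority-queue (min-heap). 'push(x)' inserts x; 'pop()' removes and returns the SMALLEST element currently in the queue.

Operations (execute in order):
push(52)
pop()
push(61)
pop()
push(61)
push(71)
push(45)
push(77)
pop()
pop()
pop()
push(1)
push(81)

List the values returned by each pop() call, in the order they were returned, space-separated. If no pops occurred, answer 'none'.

Answer: 52 61 45 61 71

Derivation:
push(52): heap contents = [52]
pop() → 52: heap contents = []
push(61): heap contents = [61]
pop() → 61: heap contents = []
push(61): heap contents = [61]
push(71): heap contents = [61, 71]
push(45): heap contents = [45, 61, 71]
push(77): heap contents = [45, 61, 71, 77]
pop() → 45: heap contents = [61, 71, 77]
pop() → 61: heap contents = [71, 77]
pop() → 71: heap contents = [77]
push(1): heap contents = [1, 77]
push(81): heap contents = [1, 77, 81]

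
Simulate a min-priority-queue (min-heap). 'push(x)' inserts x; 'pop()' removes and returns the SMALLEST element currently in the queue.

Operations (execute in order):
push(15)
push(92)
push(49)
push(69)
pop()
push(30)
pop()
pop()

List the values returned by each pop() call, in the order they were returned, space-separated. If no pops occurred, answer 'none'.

Answer: 15 30 49

Derivation:
push(15): heap contents = [15]
push(92): heap contents = [15, 92]
push(49): heap contents = [15, 49, 92]
push(69): heap contents = [15, 49, 69, 92]
pop() → 15: heap contents = [49, 69, 92]
push(30): heap contents = [30, 49, 69, 92]
pop() → 30: heap contents = [49, 69, 92]
pop() → 49: heap contents = [69, 92]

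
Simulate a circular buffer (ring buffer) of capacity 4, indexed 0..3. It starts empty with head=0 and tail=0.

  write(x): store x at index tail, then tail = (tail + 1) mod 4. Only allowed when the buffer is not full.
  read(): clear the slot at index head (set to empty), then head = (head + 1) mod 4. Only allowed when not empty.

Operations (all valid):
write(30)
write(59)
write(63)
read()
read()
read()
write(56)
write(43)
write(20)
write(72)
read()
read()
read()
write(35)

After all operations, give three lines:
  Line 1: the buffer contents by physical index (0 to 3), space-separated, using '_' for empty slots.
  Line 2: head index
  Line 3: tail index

write(30): buf=[30 _ _ _], head=0, tail=1, size=1
write(59): buf=[30 59 _ _], head=0, tail=2, size=2
write(63): buf=[30 59 63 _], head=0, tail=3, size=3
read(): buf=[_ 59 63 _], head=1, tail=3, size=2
read(): buf=[_ _ 63 _], head=2, tail=3, size=1
read(): buf=[_ _ _ _], head=3, tail=3, size=0
write(56): buf=[_ _ _ 56], head=3, tail=0, size=1
write(43): buf=[43 _ _ 56], head=3, tail=1, size=2
write(20): buf=[43 20 _ 56], head=3, tail=2, size=3
write(72): buf=[43 20 72 56], head=3, tail=3, size=4
read(): buf=[43 20 72 _], head=0, tail=3, size=3
read(): buf=[_ 20 72 _], head=1, tail=3, size=2
read(): buf=[_ _ 72 _], head=2, tail=3, size=1
write(35): buf=[_ _ 72 35], head=2, tail=0, size=2

Answer: _ _ 72 35
2
0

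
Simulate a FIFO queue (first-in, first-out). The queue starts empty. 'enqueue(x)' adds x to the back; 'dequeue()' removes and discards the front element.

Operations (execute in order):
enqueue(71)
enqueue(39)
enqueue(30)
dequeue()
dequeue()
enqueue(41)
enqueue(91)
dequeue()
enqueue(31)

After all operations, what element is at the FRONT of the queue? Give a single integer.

Answer: 41

Derivation:
enqueue(71): queue = [71]
enqueue(39): queue = [71, 39]
enqueue(30): queue = [71, 39, 30]
dequeue(): queue = [39, 30]
dequeue(): queue = [30]
enqueue(41): queue = [30, 41]
enqueue(91): queue = [30, 41, 91]
dequeue(): queue = [41, 91]
enqueue(31): queue = [41, 91, 31]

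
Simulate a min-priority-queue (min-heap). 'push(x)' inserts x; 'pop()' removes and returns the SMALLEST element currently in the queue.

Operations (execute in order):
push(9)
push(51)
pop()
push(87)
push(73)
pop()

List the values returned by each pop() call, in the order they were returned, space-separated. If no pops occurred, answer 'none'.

Answer: 9 51

Derivation:
push(9): heap contents = [9]
push(51): heap contents = [9, 51]
pop() → 9: heap contents = [51]
push(87): heap contents = [51, 87]
push(73): heap contents = [51, 73, 87]
pop() → 51: heap contents = [73, 87]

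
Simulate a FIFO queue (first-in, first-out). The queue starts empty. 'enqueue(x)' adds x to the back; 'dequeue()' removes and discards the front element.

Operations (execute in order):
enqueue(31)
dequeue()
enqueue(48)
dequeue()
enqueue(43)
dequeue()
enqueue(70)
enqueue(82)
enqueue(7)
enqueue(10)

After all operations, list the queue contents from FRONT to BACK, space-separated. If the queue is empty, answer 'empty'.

enqueue(31): [31]
dequeue(): []
enqueue(48): [48]
dequeue(): []
enqueue(43): [43]
dequeue(): []
enqueue(70): [70]
enqueue(82): [70, 82]
enqueue(7): [70, 82, 7]
enqueue(10): [70, 82, 7, 10]

Answer: 70 82 7 10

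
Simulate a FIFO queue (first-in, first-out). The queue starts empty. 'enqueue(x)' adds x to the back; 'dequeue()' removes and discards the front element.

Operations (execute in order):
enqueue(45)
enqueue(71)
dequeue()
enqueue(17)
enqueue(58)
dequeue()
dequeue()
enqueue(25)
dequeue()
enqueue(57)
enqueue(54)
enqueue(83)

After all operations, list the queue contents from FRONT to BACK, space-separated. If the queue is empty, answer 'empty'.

Answer: 25 57 54 83

Derivation:
enqueue(45): [45]
enqueue(71): [45, 71]
dequeue(): [71]
enqueue(17): [71, 17]
enqueue(58): [71, 17, 58]
dequeue(): [17, 58]
dequeue(): [58]
enqueue(25): [58, 25]
dequeue(): [25]
enqueue(57): [25, 57]
enqueue(54): [25, 57, 54]
enqueue(83): [25, 57, 54, 83]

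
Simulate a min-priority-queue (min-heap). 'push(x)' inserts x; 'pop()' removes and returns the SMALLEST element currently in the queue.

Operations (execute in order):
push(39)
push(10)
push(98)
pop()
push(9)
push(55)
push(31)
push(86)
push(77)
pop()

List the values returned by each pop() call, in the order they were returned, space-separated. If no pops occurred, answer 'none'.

push(39): heap contents = [39]
push(10): heap contents = [10, 39]
push(98): heap contents = [10, 39, 98]
pop() → 10: heap contents = [39, 98]
push(9): heap contents = [9, 39, 98]
push(55): heap contents = [9, 39, 55, 98]
push(31): heap contents = [9, 31, 39, 55, 98]
push(86): heap contents = [9, 31, 39, 55, 86, 98]
push(77): heap contents = [9, 31, 39, 55, 77, 86, 98]
pop() → 9: heap contents = [31, 39, 55, 77, 86, 98]

Answer: 10 9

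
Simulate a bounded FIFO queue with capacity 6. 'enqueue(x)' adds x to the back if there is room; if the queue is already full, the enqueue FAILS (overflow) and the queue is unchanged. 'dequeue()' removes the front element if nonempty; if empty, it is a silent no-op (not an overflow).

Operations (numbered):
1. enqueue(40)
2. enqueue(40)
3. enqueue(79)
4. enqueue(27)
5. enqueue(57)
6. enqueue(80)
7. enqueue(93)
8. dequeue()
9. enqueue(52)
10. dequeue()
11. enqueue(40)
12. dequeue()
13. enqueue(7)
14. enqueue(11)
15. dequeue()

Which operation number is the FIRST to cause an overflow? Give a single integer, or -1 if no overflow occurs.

Answer: 7

Derivation:
1. enqueue(40): size=1
2. enqueue(40): size=2
3. enqueue(79): size=3
4. enqueue(27): size=4
5. enqueue(57): size=5
6. enqueue(80): size=6
7. enqueue(93): size=6=cap → OVERFLOW (fail)
8. dequeue(): size=5
9. enqueue(52): size=6
10. dequeue(): size=5
11. enqueue(40): size=6
12. dequeue(): size=5
13. enqueue(7): size=6
14. enqueue(11): size=6=cap → OVERFLOW (fail)
15. dequeue(): size=5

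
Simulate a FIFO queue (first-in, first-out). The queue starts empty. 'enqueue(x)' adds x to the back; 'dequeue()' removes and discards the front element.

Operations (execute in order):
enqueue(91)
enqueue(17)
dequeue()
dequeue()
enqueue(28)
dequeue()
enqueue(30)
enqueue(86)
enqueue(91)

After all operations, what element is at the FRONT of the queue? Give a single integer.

enqueue(91): queue = [91]
enqueue(17): queue = [91, 17]
dequeue(): queue = [17]
dequeue(): queue = []
enqueue(28): queue = [28]
dequeue(): queue = []
enqueue(30): queue = [30]
enqueue(86): queue = [30, 86]
enqueue(91): queue = [30, 86, 91]

Answer: 30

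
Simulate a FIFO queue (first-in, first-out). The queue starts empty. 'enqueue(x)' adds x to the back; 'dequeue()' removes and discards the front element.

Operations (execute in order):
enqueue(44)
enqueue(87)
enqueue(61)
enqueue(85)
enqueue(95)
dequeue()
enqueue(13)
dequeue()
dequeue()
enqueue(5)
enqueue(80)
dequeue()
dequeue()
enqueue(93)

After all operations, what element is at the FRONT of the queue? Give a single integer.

enqueue(44): queue = [44]
enqueue(87): queue = [44, 87]
enqueue(61): queue = [44, 87, 61]
enqueue(85): queue = [44, 87, 61, 85]
enqueue(95): queue = [44, 87, 61, 85, 95]
dequeue(): queue = [87, 61, 85, 95]
enqueue(13): queue = [87, 61, 85, 95, 13]
dequeue(): queue = [61, 85, 95, 13]
dequeue(): queue = [85, 95, 13]
enqueue(5): queue = [85, 95, 13, 5]
enqueue(80): queue = [85, 95, 13, 5, 80]
dequeue(): queue = [95, 13, 5, 80]
dequeue(): queue = [13, 5, 80]
enqueue(93): queue = [13, 5, 80, 93]

Answer: 13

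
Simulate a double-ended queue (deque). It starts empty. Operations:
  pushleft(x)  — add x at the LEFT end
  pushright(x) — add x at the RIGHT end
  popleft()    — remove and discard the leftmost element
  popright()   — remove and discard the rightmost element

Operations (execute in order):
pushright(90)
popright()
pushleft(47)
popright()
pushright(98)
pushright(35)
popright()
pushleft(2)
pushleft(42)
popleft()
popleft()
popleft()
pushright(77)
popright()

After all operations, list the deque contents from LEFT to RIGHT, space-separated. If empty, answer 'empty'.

Answer: empty

Derivation:
pushright(90): [90]
popright(): []
pushleft(47): [47]
popright(): []
pushright(98): [98]
pushright(35): [98, 35]
popright(): [98]
pushleft(2): [2, 98]
pushleft(42): [42, 2, 98]
popleft(): [2, 98]
popleft(): [98]
popleft(): []
pushright(77): [77]
popright(): []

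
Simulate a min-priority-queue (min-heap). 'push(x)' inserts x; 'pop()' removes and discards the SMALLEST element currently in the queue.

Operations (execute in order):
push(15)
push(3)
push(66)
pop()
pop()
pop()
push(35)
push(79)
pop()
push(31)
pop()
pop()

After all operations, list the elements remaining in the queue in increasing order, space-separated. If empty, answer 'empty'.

Answer: empty

Derivation:
push(15): heap contents = [15]
push(3): heap contents = [3, 15]
push(66): heap contents = [3, 15, 66]
pop() → 3: heap contents = [15, 66]
pop() → 15: heap contents = [66]
pop() → 66: heap contents = []
push(35): heap contents = [35]
push(79): heap contents = [35, 79]
pop() → 35: heap contents = [79]
push(31): heap contents = [31, 79]
pop() → 31: heap contents = [79]
pop() → 79: heap contents = []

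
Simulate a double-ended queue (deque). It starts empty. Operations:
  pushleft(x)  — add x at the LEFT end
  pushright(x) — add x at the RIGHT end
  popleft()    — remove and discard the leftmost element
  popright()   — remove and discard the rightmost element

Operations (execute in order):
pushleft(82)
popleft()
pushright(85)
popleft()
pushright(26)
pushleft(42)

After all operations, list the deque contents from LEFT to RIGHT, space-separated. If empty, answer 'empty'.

pushleft(82): [82]
popleft(): []
pushright(85): [85]
popleft(): []
pushright(26): [26]
pushleft(42): [42, 26]

Answer: 42 26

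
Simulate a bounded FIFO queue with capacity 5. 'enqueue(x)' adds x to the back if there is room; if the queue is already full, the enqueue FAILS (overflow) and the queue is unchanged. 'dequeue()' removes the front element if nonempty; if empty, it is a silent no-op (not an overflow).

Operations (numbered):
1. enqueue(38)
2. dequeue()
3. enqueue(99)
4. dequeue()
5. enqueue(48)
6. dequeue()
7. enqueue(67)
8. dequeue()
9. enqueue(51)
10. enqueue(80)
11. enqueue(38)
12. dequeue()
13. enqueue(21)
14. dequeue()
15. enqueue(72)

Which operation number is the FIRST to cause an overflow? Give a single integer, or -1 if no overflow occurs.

1. enqueue(38): size=1
2. dequeue(): size=0
3. enqueue(99): size=1
4. dequeue(): size=0
5. enqueue(48): size=1
6. dequeue(): size=0
7. enqueue(67): size=1
8. dequeue(): size=0
9. enqueue(51): size=1
10. enqueue(80): size=2
11. enqueue(38): size=3
12. dequeue(): size=2
13. enqueue(21): size=3
14. dequeue(): size=2
15. enqueue(72): size=3

Answer: -1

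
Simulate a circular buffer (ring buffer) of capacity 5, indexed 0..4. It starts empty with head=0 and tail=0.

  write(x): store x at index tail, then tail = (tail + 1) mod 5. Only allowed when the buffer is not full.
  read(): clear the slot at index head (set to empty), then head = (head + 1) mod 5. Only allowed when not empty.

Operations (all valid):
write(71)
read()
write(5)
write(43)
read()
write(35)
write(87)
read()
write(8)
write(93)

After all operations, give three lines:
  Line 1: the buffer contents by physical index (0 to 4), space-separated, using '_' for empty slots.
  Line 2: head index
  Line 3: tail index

Answer: 8 93 _ 35 87
3
2

Derivation:
write(71): buf=[71 _ _ _ _], head=0, tail=1, size=1
read(): buf=[_ _ _ _ _], head=1, tail=1, size=0
write(5): buf=[_ 5 _ _ _], head=1, tail=2, size=1
write(43): buf=[_ 5 43 _ _], head=1, tail=3, size=2
read(): buf=[_ _ 43 _ _], head=2, tail=3, size=1
write(35): buf=[_ _ 43 35 _], head=2, tail=4, size=2
write(87): buf=[_ _ 43 35 87], head=2, tail=0, size=3
read(): buf=[_ _ _ 35 87], head=3, tail=0, size=2
write(8): buf=[8 _ _ 35 87], head=3, tail=1, size=3
write(93): buf=[8 93 _ 35 87], head=3, tail=2, size=4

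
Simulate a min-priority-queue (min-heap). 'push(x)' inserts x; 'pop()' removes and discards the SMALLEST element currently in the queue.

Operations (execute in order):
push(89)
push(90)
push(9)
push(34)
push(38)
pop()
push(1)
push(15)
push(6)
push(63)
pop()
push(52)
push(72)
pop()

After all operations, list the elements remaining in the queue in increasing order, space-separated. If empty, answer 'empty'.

push(89): heap contents = [89]
push(90): heap contents = [89, 90]
push(9): heap contents = [9, 89, 90]
push(34): heap contents = [9, 34, 89, 90]
push(38): heap contents = [9, 34, 38, 89, 90]
pop() → 9: heap contents = [34, 38, 89, 90]
push(1): heap contents = [1, 34, 38, 89, 90]
push(15): heap contents = [1, 15, 34, 38, 89, 90]
push(6): heap contents = [1, 6, 15, 34, 38, 89, 90]
push(63): heap contents = [1, 6, 15, 34, 38, 63, 89, 90]
pop() → 1: heap contents = [6, 15, 34, 38, 63, 89, 90]
push(52): heap contents = [6, 15, 34, 38, 52, 63, 89, 90]
push(72): heap contents = [6, 15, 34, 38, 52, 63, 72, 89, 90]
pop() → 6: heap contents = [15, 34, 38, 52, 63, 72, 89, 90]

Answer: 15 34 38 52 63 72 89 90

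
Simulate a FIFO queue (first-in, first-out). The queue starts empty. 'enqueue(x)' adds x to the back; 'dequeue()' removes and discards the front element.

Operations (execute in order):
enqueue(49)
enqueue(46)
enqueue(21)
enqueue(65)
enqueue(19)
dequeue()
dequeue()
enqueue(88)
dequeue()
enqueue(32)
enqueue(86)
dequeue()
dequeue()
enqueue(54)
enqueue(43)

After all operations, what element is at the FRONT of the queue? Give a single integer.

enqueue(49): queue = [49]
enqueue(46): queue = [49, 46]
enqueue(21): queue = [49, 46, 21]
enqueue(65): queue = [49, 46, 21, 65]
enqueue(19): queue = [49, 46, 21, 65, 19]
dequeue(): queue = [46, 21, 65, 19]
dequeue(): queue = [21, 65, 19]
enqueue(88): queue = [21, 65, 19, 88]
dequeue(): queue = [65, 19, 88]
enqueue(32): queue = [65, 19, 88, 32]
enqueue(86): queue = [65, 19, 88, 32, 86]
dequeue(): queue = [19, 88, 32, 86]
dequeue(): queue = [88, 32, 86]
enqueue(54): queue = [88, 32, 86, 54]
enqueue(43): queue = [88, 32, 86, 54, 43]

Answer: 88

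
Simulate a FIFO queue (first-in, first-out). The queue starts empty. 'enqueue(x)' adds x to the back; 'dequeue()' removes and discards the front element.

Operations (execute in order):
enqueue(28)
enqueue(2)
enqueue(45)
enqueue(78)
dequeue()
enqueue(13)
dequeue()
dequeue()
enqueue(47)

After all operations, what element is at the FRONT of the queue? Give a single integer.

Answer: 78

Derivation:
enqueue(28): queue = [28]
enqueue(2): queue = [28, 2]
enqueue(45): queue = [28, 2, 45]
enqueue(78): queue = [28, 2, 45, 78]
dequeue(): queue = [2, 45, 78]
enqueue(13): queue = [2, 45, 78, 13]
dequeue(): queue = [45, 78, 13]
dequeue(): queue = [78, 13]
enqueue(47): queue = [78, 13, 47]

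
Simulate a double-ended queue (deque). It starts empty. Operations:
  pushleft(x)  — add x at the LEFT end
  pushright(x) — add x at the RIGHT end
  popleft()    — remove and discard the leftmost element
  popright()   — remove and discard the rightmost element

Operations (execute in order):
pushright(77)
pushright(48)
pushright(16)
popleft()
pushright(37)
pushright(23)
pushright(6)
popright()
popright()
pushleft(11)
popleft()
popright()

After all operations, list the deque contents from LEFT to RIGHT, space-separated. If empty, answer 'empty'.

Answer: 48 16

Derivation:
pushright(77): [77]
pushright(48): [77, 48]
pushright(16): [77, 48, 16]
popleft(): [48, 16]
pushright(37): [48, 16, 37]
pushright(23): [48, 16, 37, 23]
pushright(6): [48, 16, 37, 23, 6]
popright(): [48, 16, 37, 23]
popright(): [48, 16, 37]
pushleft(11): [11, 48, 16, 37]
popleft(): [48, 16, 37]
popright(): [48, 16]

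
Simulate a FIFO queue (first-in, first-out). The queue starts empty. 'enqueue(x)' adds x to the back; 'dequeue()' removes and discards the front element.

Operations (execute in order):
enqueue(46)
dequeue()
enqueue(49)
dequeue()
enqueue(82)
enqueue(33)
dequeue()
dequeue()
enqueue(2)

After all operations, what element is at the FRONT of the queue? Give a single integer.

enqueue(46): queue = [46]
dequeue(): queue = []
enqueue(49): queue = [49]
dequeue(): queue = []
enqueue(82): queue = [82]
enqueue(33): queue = [82, 33]
dequeue(): queue = [33]
dequeue(): queue = []
enqueue(2): queue = [2]

Answer: 2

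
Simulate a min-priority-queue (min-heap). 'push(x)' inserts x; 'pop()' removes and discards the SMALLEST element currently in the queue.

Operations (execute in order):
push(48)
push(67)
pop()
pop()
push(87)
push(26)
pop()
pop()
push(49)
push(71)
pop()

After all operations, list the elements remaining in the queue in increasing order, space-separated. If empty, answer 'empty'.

Answer: 71

Derivation:
push(48): heap contents = [48]
push(67): heap contents = [48, 67]
pop() → 48: heap contents = [67]
pop() → 67: heap contents = []
push(87): heap contents = [87]
push(26): heap contents = [26, 87]
pop() → 26: heap contents = [87]
pop() → 87: heap contents = []
push(49): heap contents = [49]
push(71): heap contents = [49, 71]
pop() → 49: heap contents = [71]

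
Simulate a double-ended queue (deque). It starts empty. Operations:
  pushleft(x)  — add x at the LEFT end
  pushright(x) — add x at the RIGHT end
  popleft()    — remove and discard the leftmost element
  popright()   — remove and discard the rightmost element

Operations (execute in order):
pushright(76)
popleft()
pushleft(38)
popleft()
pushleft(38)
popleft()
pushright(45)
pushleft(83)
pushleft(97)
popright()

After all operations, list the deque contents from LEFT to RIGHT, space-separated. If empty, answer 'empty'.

pushright(76): [76]
popleft(): []
pushleft(38): [38]
popleft(): []
pushleft(38): [38]
popleft(): []
pushright(45): [45]
pushleft(83): [83, 45]
pushleft(97): [97, 83, 45]
popright(): [97, 83]

Answer: 97 83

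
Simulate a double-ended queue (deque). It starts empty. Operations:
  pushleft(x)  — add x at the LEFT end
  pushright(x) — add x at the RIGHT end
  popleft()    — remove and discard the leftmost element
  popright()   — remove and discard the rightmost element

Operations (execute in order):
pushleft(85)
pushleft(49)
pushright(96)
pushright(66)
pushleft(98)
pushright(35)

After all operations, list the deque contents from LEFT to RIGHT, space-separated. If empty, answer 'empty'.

Answer: 98 49 85 96 66 35

Derivation:
pushleft(85): [85]
pushleft(49): [49, 85]
pushright(96): [49, 85, 96]
pushright(66): [49, 85, 96, 66]
pushleft(98): [98, 49, 85, 96, 66]
pushright(35): [98, 49, 85, 96, 66, 35]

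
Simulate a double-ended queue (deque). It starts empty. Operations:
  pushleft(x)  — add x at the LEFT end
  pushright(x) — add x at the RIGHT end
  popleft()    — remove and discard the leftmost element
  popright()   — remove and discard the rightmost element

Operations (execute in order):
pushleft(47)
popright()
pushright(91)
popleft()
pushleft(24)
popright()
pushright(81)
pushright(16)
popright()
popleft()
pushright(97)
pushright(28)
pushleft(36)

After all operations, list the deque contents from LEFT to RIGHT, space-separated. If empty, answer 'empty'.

pushleft(47): [47]
popright(): []
pushright(91): [91]
popleft(): []
pushleft(24): [24]
popright(): []
pushright(81): [81]
pushright(16): [81, 16]
popright(): [81]
popleft(): []
pushright(97): [97]
pushright(28): [97, 28]
pushleft(36): [36, 97, 28]

Answer: 36 97 28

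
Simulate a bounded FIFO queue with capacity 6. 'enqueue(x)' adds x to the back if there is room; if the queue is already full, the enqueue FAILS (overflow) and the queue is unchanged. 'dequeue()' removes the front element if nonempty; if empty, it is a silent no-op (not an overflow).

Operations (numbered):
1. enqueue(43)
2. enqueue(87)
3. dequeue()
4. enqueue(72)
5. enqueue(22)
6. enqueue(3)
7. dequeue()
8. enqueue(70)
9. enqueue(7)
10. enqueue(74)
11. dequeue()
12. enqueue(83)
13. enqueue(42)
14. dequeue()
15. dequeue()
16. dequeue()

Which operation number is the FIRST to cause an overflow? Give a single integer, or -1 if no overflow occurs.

Answer: 13

Derivation:
1. enqueue(43): size=1
2. enqueue(87): size=2
3. dequeue(): size=1
4. enqueue(72): size=2
5. enqueue(22): size=3
6. enqueue(3): size=4
7. dequeue(): size=3
8. enqueue(70): size=4
9. enqueue(7): size=5
10. enqueue(74): size=6
11. dequeue(): size=5
12. enqueue(83): size=6
13. enqueue(42): size=6=cap → OVERFLOW (fail)
14. dequeue(): size=5
15. dequeue(): size=4
16. dequeue(): size=3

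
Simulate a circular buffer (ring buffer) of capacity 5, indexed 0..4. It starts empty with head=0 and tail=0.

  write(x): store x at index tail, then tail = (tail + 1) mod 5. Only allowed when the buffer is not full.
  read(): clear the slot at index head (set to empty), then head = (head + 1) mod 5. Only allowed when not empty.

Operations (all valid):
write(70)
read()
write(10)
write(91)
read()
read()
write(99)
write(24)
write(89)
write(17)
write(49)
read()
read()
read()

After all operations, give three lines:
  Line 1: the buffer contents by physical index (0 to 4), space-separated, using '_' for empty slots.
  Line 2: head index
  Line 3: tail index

write(70): buf=[70 _ _ _ _], head=0, tail=1, size=1
read(): buf=[_ _ _ _ _], head=1, tail=1, size=0
write(10): buf=[_ 10 _ _ _], head=1, tail=2, size=1
write(91): buf=[_ 10 91 _ _], head=1, tail=3, size=2
read(): buf=[_ _ 91 _ _], head=2, tail=3, size=1
read(): buf=[_ _ _ _ _], head=3, tail=3, size=0
write(99): buf=[_ _ _ 99 _], head=3, tail=4, size=1
write(24): buf=[_ _ _ 99 24], head=3, tail=0, size=2
write(89): buf=[89 _ _ 99 24], head=3, tail=1, size=3
write(17): buf=[89 17 _ 99 24], head=3, tail=2, size=4
write(49): buf=[89 17 49 99 24], head=3, tail=3, size=5
read(): buf=[89 17 49 _ 24], head=4, tail=3, size=4
read(): buf=[89 17 49 _ _], head=0, tail=3, size=3
read(): buf=[_ 17 49 _ _], head=1, tail=3, size=2

Answer: _ 17 49 _ _
1
3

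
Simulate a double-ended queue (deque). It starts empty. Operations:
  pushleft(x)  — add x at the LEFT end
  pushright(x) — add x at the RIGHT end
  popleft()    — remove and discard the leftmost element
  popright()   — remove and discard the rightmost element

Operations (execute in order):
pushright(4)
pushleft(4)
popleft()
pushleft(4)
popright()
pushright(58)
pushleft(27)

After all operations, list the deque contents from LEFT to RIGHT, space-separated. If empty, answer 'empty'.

pushright(4): [4]
pushleft(4): [4, 4]
popleft(): [4]
pushleft(4): [4, 4]
popright(): [4]
pushright(58): [4, 58]
pushleft(27): [27, 4, 58]

Answer: 27 4 58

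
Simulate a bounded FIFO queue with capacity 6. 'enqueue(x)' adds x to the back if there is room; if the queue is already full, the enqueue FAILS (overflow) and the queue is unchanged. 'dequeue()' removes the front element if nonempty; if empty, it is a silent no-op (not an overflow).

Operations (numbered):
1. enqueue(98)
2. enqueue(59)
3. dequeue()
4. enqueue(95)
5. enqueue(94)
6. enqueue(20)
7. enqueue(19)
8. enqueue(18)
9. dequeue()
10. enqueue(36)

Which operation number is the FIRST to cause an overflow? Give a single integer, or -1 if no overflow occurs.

Answer: -1

Derivation:
1. enqueue(98): size=1
2. enqueue(59): size=2
3. dequeue(): size=1
4. enqueue(95): size=2
5. enqueue(94): size=3
6. enqueue(20): size=4
7. enqueue(19): size=5
8. enqueue(18): size=6
9. dequeue(): size=5
10. enqueue(36): size=6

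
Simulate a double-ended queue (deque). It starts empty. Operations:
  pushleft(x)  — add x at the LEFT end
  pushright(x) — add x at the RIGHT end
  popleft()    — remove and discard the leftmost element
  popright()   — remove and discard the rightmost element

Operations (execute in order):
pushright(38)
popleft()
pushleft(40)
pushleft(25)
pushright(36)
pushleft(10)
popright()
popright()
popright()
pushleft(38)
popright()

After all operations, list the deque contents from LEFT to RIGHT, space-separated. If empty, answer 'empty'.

pushright(38): [38]
popleft(): []
pushleft(40): [40]
pushleft(25): [25, 40]
pushright(36): [25, 40, 36]
pushleft(10): [10, 25, 40, 36]
popright(): [10, 25, 40]
popright(): [10, 25]
popright(): [10]
pushleft(38): [38, 10]
popright(): [38]

Answer: 38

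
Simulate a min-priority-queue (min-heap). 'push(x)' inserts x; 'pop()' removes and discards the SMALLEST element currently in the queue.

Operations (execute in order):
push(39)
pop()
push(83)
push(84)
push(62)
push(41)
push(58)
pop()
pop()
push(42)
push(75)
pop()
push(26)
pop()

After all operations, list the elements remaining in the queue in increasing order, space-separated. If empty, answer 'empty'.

Answer: 62 75 83 84

Derivation:
push(39): heap contents = [39]
pop() → 39: heap contents = []
push(83): heap contents = [83]
push(84): heap contents = [83, 84]
push(62): heap contents = [62, 83, 84]
push(41): heap contents = [41, 62, 83, 84]
push(58): heap contents = [41, 58, 62, 83, 84]
pop() → 41: heap contents = [58, 62, 83, 84]
pop() → 58: heap contents = [62, 83, 84]
push(42): heap contents = [42, 62, 83, 84]
push(75): heap contents = [42, 62, 75, 83, 84]
pop() → 42: heap contents = [62, 75, 83, 84]
push(26): heap contents = [26, 62, 75, 83, 84]
pop() → 26: heap contents = [62, 75, 83, 84]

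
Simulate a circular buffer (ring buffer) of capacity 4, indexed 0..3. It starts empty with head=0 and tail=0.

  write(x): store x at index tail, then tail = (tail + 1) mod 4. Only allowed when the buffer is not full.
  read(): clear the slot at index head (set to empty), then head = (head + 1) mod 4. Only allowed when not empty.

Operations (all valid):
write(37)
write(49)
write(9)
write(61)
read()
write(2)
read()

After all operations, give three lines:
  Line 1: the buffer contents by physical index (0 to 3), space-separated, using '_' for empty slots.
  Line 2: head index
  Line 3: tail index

Answer: 2 _ 9 61
2
1

Derivation:
write(37): buf=[37 _ _ _], head=0, tail=1, size=1
write(49): buf=[37 49 _ _], head=0, tail=2, size=2
write(9): buf=[37 49 9 _], head=0, tail=3, size=3
write(61): buf=[37 49 9 61], head=0, tail=0, size=4
read(): buf=[_ 49 9 61], head=1, tail=0, size=3
write(2): buf=[2 49 9 61], head=1, tail=1, size=4
read(): buf=[2 _ 9 61], head=2, tail=1, size=3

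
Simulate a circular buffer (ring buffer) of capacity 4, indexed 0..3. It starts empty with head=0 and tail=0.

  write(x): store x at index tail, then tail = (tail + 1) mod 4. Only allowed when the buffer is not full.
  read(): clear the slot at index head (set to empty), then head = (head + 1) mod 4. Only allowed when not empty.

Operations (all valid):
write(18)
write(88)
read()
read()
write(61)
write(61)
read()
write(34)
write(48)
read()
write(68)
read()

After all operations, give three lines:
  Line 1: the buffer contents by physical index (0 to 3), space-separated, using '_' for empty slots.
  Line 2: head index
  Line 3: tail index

write(18): buf=[18 _ _ _], head=0, tail=1, size=1
write(88): buf=[18 88 _ _], head=0, tail=2, size=2
read(): buf=[_ 88 _ _], head=1, tail=2, size=1
read(): buf=[_ _ _ _], head=2, tail=2, size=0
write(61): buf=[_ _ 61 _], head=2, tail=3, size=1
write(61): buf=[_ _ 61 61], head=2, tail=0, size=2
read(): buf=[_ _ _ 61], head=3, tail=0, size=1
write(34): buf=[34 _ _ 61], head=3, tail=1, size=2
write(48): buf=[34 48 _ 61], head=3, tail=2, size=3
read(): buf=[34 48 _ _], head=0, tail=2, size=2
write(68): buf=[34 48 68 _], head=0, tail=3, size=3
read(): buf=[_ 48 68 _], head=1, tail=3, size=2

Answer: _ 48 68 _
1
3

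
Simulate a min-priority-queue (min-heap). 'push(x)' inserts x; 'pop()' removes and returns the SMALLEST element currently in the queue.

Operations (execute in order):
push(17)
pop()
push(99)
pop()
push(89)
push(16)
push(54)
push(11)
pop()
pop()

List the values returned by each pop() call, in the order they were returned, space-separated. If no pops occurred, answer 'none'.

Answer: 17 99 11 16

Derivation:
push(17): heap contents = [17]
pop() → 17: heap contents = []
push(99): heap contents = [99]
pop() → 99: heap contents = []
push(89): heap contents = [89]
push(16): heap contents = [16, 89]
push(54): heap contents = [16, 54, 89]
push(11): heap contents = [11, 16, 54, 89]
pop() → 11: heap contents = [16, 54, 89]
pop() → 16: heap contents = [54, 89]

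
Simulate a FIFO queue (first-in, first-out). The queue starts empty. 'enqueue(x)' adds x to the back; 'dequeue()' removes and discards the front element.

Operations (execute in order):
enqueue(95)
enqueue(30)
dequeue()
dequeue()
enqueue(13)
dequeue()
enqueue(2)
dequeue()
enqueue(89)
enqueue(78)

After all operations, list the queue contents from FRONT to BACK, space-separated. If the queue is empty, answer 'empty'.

Answer: 89 78

Derivation:
enqueue(95): [95]
enqueue(30): [95, 30]
dequeue(): [30]
dequeue(): []
enqueue(13): [13]
dequeue(): []
enqueue(2): [2]
dequeue(): []
enqueue(89): [89]
enqueue(78): [89, 78]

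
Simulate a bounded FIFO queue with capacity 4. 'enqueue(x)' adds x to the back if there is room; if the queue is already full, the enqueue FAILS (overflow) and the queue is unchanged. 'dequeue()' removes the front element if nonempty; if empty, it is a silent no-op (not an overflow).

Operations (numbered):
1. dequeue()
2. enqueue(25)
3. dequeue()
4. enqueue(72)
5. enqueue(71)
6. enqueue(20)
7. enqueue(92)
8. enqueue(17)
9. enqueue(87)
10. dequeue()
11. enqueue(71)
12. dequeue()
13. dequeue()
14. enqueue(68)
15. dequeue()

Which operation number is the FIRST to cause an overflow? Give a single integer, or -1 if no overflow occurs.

Answer: 8

Derivation:
1. dequeue(): empty, no-op, size=0
2. enqueue(25): size=1
3. dequeue(): size=0
4. enqueue(72): size=1
5. enqueue(71): size=2
6. enqueue(20): size=3
7. enqueue(92): size=4
8. enqueue(17): size=4=cap → OVERFLOW (fail)
9. enqueue(87): size=4=cap → OVERFLOW (fail)
10. dequeue(): size=3
11. enqueue(71): size=4
12. dequeue(): size=3
13. dequeue(): size=2
14. enqueue(68): size=3
15. dequeue(): size=2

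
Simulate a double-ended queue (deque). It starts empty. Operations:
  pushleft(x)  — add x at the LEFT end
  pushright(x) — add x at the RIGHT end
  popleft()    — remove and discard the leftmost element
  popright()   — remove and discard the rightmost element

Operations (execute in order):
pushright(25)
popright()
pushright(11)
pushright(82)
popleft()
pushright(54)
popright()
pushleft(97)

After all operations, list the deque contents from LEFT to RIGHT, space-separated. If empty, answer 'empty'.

Answer: 97 82

Derivation:
pushright(25): [25]
popright(): []
pushright(11): [11]
pushright(82): [11, 82]
popleft(): [82]
pushright(54): [82, 54]
popright(): [82]
pushleft(97): [97, 82]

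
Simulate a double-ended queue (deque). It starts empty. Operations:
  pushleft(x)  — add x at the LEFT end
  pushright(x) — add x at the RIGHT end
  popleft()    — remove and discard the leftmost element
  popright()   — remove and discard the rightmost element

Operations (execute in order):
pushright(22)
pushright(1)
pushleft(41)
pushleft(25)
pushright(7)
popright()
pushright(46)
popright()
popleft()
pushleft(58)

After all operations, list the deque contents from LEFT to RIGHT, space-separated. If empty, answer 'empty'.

pushright(22): [22]
pushright(1): [22, 1]
pushleft(41): [41, 22, 1]
pushleft(25): [25, 41, 22, 1]
pushright(7): [25, 41, 22, 1, 7]
popright(): [25, 41, 22, 1]
pushright(46): [25, 41, 22, 1, 46]
popright(): [25, 41, 22, 1]
popleft(): [41, 22, 1]
pushleft(58): [58, 41, 22, 1]

Answer: 58 41 22 1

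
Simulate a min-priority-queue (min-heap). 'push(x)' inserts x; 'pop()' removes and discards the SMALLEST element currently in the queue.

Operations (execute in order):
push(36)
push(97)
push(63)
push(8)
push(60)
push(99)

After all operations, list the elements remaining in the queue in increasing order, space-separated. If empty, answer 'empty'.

push(36): heap contents = [36]
push(97): heap contents = [36, 97]
push(63): heap contents = [36, 63, 97]
push(8): heap contents = [8, 36, 63, 97]
push(60): heap contents = [8, 36, 60, 63, 97]
push(99): heap contents = [8, 36, 60, 63, 97, 99]

Answer: 8 36 60 63 97 99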